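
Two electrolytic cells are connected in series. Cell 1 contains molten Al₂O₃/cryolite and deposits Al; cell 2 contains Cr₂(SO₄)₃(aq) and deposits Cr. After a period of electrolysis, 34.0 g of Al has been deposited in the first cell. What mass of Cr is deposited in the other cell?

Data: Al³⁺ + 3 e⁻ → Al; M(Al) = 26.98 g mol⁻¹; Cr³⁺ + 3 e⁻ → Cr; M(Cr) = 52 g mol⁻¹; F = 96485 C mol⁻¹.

n(Al) = 34.0 / 26.98 = 1.260 mol.
Since Al³⁺ + 3 e⁻ → Al, n(e⁻) passed = 3 × 1.260 = 3.781 mol.
Cells in series carry the same charge, so the same 3.781 mol of electrons passes through cell 2.
Cr³⁺ + 3 e⁻ → Cr, so n(Cr) = 3.781 / 3 = 1.260 mol.
m(Cr) = 1.260 × 52 = 65.5 g.

65.5 g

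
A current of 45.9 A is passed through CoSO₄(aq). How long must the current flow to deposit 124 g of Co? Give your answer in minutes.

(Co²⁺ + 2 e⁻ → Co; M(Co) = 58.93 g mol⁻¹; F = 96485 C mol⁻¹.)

147 min

n(Co) = m/M = 124 / 58.93 = 2.104 mol.
Each Co atom requires 2 electrons, so n(e⁻) = 2 × 2.104 = 4.208 mol.
Q = n(e⁻)·F = 4.208 × 96485 = 406000 C.
t = Q/I = 406000 / 45.90 A = 8846 s = 147 min.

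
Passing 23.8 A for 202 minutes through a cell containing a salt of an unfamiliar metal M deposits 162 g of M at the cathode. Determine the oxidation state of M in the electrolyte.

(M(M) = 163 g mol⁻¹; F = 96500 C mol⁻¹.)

Q = I·t = 23.80 A × 12120 s = 288500 C, so n(e⁻) = 288500/96500 = 2.989 mol.
n(M) deposited = 162 / 163 = 0.9939 mol.
Electrons per atom = n(e⁻)/n(M) = 2.989 / 0.9939 = 3.01 ≈ 3, so the ion is M³⁺.

+3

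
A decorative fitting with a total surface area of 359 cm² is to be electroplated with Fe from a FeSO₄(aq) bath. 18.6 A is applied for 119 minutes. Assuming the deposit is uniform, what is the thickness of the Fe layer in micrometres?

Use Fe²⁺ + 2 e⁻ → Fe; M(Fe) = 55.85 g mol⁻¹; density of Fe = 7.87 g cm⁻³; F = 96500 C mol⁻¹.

Q = I·t = 18.60 × 7140.0 = 132800 C; n(e⁻) = 1.376 mol.
n(Fe) = n(e⁻)/2 = 0.6881 mol, so m = 0.6881 × 55.85 = 38.43 g.
Volume = m/ρ = 38.43 / 7.87 = 4.883 cm³.
Thickness = V/A = 4.883 / 359 = 0.0136 cm = 136 μm.

136 μm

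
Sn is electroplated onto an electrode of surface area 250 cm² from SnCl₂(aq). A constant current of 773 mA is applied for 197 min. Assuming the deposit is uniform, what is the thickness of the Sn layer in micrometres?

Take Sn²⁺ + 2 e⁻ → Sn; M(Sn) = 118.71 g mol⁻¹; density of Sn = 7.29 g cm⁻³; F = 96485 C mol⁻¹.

Q = I·t = 0.7730 × 11820 = 9137 C; n(e⁻) = 0.09470 mol.
n(Sn) = n(e⁻)/2 = 0.04735 mol, so m = 0.04735 × 118.71 = 5.621 g.
Volume = m/ρ = 5.621 / 7.29 = 0.7710 cm³.
Thickness = V/A = 0.7710 / 250 = 0.00308 cm = 30.8 μm.

30.8 μm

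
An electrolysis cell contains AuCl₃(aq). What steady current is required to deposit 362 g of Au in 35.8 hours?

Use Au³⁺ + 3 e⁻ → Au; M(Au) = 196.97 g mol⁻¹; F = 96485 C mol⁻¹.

4.13 A

n(Au) = 362 / 196.97 = 1.838 mol.
n(e⁻) = 3 × 1.838 = 5.514 mol.
Q = n(e⁻)·F = 5.514 × 96485 = 532000 C.
I = Q/t = 532000 / 128880 s = 4.13 A.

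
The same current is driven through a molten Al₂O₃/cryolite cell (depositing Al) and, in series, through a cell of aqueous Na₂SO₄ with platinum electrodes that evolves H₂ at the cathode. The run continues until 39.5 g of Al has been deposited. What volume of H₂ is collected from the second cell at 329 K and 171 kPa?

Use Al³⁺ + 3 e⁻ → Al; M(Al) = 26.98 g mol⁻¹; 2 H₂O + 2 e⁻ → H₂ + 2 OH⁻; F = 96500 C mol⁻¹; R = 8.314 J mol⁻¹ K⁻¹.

n(Al) = 39.5 / 26.98 = 1.464 mol, so n(e⁻) = 3 × 1.464 = 4.392 mol.
The cells are in series, so the same 4.392 mol of electrons passes through the second cell.
2 H₂O + 2 e⁻ → H₂ + 2 OH⁻ — 2 mol e⁻ per mol H₂, so n(H₂) = 4.392/2 = 2.196 mol.
V = nRT/P = (2.196 × 8.314 × 329) / (171 × 10³) = 0.0351 m³ = 35.1 L.

35.1 L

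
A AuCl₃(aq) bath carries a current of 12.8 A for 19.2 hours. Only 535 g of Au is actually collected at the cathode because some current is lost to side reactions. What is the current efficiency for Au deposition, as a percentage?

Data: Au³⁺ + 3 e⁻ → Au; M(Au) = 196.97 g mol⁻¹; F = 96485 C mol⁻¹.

Q = I·t = 12.80 × 69120 = 884700 C; n(e⁻) = 884700/96485 = 9.170 mol.
Theoretical n(Au) = n(e⁻)/3 = 3.057 mol, i.e. m_theo = 3.057 × 196.97 = 602.1 g.
Efficiency = m_actual / m_theo = 535 / 602.1 = 88.9 %.

88.9 %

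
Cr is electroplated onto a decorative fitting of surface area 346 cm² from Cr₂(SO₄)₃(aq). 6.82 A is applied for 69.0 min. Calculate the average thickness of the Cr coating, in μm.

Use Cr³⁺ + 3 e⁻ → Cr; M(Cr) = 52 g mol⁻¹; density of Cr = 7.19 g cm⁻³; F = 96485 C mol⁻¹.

Q = I·t = 6.820 × 4140.0 = 28230 C; n(e⁻) = 0.2926 mol.
n(Cr) = n(e⁻)/3 = 0.09754 mol, so m = 0.09754 × 52 = 5.072 g.
Volume = m/ρ = 5.072 / 7.19 = 0.7055 cm³.
Thickness = V/A = 0.7055 / 346 = 0.00204 cm = 20.4 μm.

20.4 μm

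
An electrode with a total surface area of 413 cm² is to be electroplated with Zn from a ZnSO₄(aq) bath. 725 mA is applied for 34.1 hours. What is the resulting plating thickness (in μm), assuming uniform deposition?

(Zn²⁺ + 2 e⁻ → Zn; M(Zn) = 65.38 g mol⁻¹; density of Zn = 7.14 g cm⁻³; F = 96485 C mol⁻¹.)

102 μm

Q = I·t = 0.7250 × 122760 = 89000 C; n(e⁻) = 0.9224 mol.
n(Zn) = n(e⁻)/2 = 0.4612 mol, so m = 0.4612 × 65.38 = 30.15 g.
Volume = m/ρ = 30.15 / 7.14 = 4.223 cm³.
Thickness = V/A = 4.223 / 413 = 0.0102 cm = 102 μm.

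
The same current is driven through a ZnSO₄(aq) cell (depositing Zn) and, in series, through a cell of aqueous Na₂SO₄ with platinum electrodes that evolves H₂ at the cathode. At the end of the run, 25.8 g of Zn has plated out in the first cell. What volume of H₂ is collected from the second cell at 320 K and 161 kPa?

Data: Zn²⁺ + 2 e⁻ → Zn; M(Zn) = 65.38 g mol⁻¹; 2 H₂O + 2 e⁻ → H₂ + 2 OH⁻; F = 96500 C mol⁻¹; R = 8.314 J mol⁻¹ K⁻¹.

6.52 L

n(Zn) = 25.8 / 65.38 = 0.3946 mol, so n(e⁻) = 2 × 0.3946 = 0.7892 mol.
The cells are in series, so the same 0.7892 mol of electrons passes through the second cell.
2 H₂O + 2 e⁻ → H₂ + 2 OH⁻ — 2 mol e⁻ per mol H₂, so n(H₂) = 0.7892/2 = 0.3946 mol.
V = nRT/P = (0.3946 × 8.314 × 320) / (161 × 10³) = 0.00652 m³ = 6.52 L.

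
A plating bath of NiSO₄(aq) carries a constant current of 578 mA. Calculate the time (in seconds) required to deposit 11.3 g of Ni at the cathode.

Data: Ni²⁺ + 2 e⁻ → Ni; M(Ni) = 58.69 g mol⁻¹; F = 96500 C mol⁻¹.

64300 s

n(Ni) = m/M = 11.3 / 58.69 = 0.1925 mol.
Each Ni atom requires 2 electrons, so n(e⁻) = 2 × 0.1925 = 0.3851 mol.
Q = n(e⁻)·F = 0.3851 × 96500 = 37160 C.
t = Q/I = 37160 / 0.5780 A = 64290 s.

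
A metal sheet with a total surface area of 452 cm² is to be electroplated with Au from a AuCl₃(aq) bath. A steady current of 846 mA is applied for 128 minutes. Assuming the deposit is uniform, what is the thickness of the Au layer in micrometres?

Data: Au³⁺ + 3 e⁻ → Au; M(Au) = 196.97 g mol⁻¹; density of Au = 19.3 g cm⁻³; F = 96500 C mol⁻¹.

5.07 μm

Q = I·t = 0.8460 × 7680.0 = 6497 C; n(e⁻) = 0.06733 mol.
n(Au) = n(e⁻)/3 = 0.02244 mol, so m = 0.02244 × 196.97 = 4.421 g.
Volume = m/ρ = 4.421 / 19.3 = 0.2290 cm³.
Thickness = V/A = 0.2290 / 452 = 5.07 × 10⁻⁴ cm = 5.07 μm.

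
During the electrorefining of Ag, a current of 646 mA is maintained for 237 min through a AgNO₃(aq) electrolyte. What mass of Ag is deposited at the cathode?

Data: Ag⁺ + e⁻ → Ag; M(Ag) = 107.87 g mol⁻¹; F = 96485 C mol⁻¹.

10.3 g

Q = I·t = 0.6460 A × 14220 s = 9186 C.
n(e⁻) = Q/F = 9186 / 96485 = 0.09521 mol.
Ag⁺ + e⁻ → Ag, so n(Ag) = n(e⁻)/1 = 0.09521 mol.
m = n·M = 0.09521 × 107.87 = 10.3 g.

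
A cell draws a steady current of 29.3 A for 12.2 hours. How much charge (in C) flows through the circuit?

1.29 × 10⁶ C

Q = I·t = 29.30 A × 43920 s = 1.29 × 10⁶ C.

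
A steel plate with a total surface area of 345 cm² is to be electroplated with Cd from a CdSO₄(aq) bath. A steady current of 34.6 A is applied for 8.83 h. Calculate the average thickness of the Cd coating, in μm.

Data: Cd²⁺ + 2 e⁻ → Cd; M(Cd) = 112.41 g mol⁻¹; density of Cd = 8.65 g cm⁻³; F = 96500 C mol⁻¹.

Q = I·t = 34.60 × 31788 = 1100000 C; n(e⁻) = 11.40 mol.
n(Cd) = n(e⁻)/2 = 5.699 mol, so m = 5.699 × 112.41 = 640.6 g.
Volume = m/ρ = 640.6 / 8.65 = 74.06 cm³.
Thickness = V/A = 74.06 / 345 = 0.215 cm = 2150 μm.

2150 μm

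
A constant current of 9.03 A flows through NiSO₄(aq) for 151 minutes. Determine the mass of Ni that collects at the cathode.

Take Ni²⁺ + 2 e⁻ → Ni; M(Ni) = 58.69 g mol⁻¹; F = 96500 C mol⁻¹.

Q = I·t = 9.030 A × 9060.0 s = 81810 C.
n(e⁻) = Q/F = 81810 / 96500 = 0.8478 mol.
Ni²⁺ + 2 e⁻ → Ni, so n(Ni) = n(e⁻)/2 = 0.4239 mol.
m = n·M = 0.4239 × 58.69 = 24.9 g.

24.9 g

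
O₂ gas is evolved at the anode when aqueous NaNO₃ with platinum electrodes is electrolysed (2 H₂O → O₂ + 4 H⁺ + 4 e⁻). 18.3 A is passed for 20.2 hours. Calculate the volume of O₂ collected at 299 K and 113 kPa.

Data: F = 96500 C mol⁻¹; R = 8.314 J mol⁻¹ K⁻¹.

75.8 L

Q = I·t = 18.30 A × 72720 s = 1331000 C.
n(e⁻) = Q/F = 1331000 / 96500 = 13.79 mol.
4 electrons are transferred per O₂ molecule, so n(O₂) = 13.79 / 4 = 3.448 mol.
V = nRT/P = (3.448 × 8.314 × 299) / (113 × 10³ Pa) = 0.0758 m³ = 75.8 L.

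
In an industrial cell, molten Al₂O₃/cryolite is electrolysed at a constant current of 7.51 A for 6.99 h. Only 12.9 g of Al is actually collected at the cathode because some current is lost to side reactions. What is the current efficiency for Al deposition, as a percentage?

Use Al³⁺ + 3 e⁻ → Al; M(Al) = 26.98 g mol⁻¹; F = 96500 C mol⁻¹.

73.2 %

Q = I·t = 7.510 × 25164 = 189000 C; n(e⁻) = 189000/96500 = 1.958 mol.
Theoretical n(Al) = n(e⁻)/3 = 0.6528 mol, i.e. m_theo = 0.6528 × 26.98 = 17.61 g.
Efficiency = m_actual / m_theo = 12.9 / 17.61 = 73.2 %.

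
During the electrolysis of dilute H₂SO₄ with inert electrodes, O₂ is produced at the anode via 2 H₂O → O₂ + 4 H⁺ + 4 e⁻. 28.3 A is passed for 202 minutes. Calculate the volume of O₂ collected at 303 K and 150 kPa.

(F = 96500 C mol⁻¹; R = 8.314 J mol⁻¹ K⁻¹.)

Q = I·t = 28.30 A × 12120 s = 343000 C.
n(e⁻) = Q/F = 343000 / 96500 = 3.554 mol.
4 electrons are transferred per O₂ molecule, so n(O₂) = 3.554 / 4 = 0.8886 mol.
V = nRT/P = (0.8886 × 8.314 × 303) / (150 × 10³ Pa) = 0.0149 m³ = 14.9 L.

14.9 L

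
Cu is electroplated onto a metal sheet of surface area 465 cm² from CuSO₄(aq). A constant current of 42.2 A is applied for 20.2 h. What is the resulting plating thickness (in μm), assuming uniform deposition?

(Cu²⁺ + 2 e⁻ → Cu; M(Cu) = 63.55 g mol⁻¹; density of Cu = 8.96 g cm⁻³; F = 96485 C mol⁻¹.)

2430 μm

Q = I·t = 42.20 × 72720 = 3069000 C; n(e⁻) = 31.81 mol.
n(Cu) = n(e⁻)/2 = 15.90 mol, so m = 15.90 × 63.55 = 1011 g.
Volume = m/ρ = 1011 / 8.96 = 112.8 cm³.
Thickness = V/A = 112.8 / 465 = 0.243 cm = 2430 μm.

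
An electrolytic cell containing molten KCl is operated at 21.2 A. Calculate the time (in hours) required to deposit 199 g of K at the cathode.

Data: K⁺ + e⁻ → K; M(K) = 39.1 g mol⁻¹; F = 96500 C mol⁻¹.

6.44 h

n(K) = m/M = 199 / 39.1 = 5.090 mol.
Each K atom requires 1 electron, so n(e⁻) = 1 × 5.090 = 5.090 mol.
Q = n(e⁻)·F = 5.090 × 96500 = 491100 C.
t = Q/I = 491100 / 21.20 A = 23170 s = 6.44 h.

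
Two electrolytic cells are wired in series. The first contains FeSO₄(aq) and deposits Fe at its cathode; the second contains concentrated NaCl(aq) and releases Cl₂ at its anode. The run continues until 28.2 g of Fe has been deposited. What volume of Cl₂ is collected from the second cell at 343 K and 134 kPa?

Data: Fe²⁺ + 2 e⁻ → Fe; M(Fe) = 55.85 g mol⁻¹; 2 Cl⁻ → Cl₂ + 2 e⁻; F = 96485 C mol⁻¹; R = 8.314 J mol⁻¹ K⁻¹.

10.7 L

n(Fe) = 28.2 / 55.85 = 0.5049 mol, so n(e⁻) = 2 × 0.5049 = 1.010 mol.
The cells are in series, so the same 1.010 mol of electrons passes through the second cell.
2 Cl⁻ → Cl₂ + 2 e⁻ — 2 mol e⁻ per mol Cl₂, so n(Cl₂) = 1.010/2 = 0.5049 mol.
V = nRT/P = (0.5049 × 8.314 × 343) / (134 × 10³) = 0.0107 m³ = 10.7 L.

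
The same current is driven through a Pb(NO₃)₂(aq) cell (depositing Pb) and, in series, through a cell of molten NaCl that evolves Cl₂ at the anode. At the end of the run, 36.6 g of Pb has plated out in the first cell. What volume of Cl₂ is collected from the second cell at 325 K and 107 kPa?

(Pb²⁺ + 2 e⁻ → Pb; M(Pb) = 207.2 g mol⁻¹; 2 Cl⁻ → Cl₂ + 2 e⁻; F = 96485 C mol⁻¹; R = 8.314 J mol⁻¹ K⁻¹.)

4.46 L

n(Pb) = 36.6 / 207.2 = 0.1766 mol, so n(e⁻) = 2 × 0.1766 = 0.3533 mol.
The cells are in series, so the same 0.3533 mol of electrons passes through the second cell.
2 Cl⁻ → Cl₂ + 2 e⁻ — 2 mol e⁻ per mol Cl₂, so n(Cl₂) = 0.3533/2 = 0.1766 mol.
V = nRT/P = (0.1766 × 8.314 × 325) / (107 × 10³) = 0.00446 m³ = 4.46 L.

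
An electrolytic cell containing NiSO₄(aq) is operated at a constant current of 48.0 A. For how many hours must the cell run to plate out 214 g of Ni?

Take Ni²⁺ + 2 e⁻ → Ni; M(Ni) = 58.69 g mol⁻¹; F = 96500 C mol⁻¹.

4.07 h

n(Ni) = m/M = 214 / 58.69 = 3.646 mol.
Each Ni atom requires 2 electrons, so n(e⁻) = 2 × 3.646 = 7.293 mol.
Q = n(e⁻)·F = 7.293 × 96500 = 703700 C.
t = Q/I = 703700 / 48.00 A = 14660 s = 4.07 h.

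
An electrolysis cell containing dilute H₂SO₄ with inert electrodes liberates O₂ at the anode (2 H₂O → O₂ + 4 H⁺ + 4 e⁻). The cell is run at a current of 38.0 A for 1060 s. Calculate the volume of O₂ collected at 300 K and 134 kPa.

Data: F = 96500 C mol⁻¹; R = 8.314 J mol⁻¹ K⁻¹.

1.94 L

Q = I·t = 38.00 A × 1060.0 s = 40280 C.
n(e⁻) = Q/F = 40280 / 96500 = 0.4174 mol.
4 electrons are transferred per O₂ molecule, so n(O₂) = 0.4174 / 4 = 0.1044 mol.
V = nRT/P = (0.1044 × 8.314 × 300) / (134 × 10³ Pa) = 0.00194 m³ = 1.94 L.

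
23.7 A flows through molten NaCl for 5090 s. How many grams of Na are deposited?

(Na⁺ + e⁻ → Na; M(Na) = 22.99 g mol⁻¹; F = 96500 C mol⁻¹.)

28.7 g

Q = I·t = 23.70 A × 5090.0 s = 120600 C.
n(e⁻) = Q/F = 120600 / 96500 = 1.250 mol.
Na⁺ + e⁻ → Na, so n(Na) = n(e⁻)/1 = 1.250 mol.
m = n·M = 1.250 × 22.99 = 28.7 g.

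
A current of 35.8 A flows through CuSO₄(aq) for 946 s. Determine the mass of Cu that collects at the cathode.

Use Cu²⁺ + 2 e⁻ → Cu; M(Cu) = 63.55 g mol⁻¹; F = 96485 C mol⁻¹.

Q = I·t = 35.80 A × 946.00 s = 33870 C.
n(e⁻) = Q/F = 33870 / 96485 = 0.3510 mol.
Cu²⁺ + 2 e⁻ → Cu, so n(Cu) = n(e⁻)/2 = 0.1755 mol.
m = n·M = 0.1755 × 63.55 = 11.2 g.

11.2 g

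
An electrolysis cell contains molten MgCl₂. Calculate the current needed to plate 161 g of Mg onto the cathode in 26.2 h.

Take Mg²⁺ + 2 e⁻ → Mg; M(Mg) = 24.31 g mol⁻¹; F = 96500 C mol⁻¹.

13.6 A

n(Mg) = 161 / 24.31 = 6.623 mol.
n(e⁻) = 2 × 6.623 = 13.25 mol.
Q = n(e⁻)·F = 13.25 × 96500 = 1278000 C.
I = Q/t = 1278000 / 94320 s = 13.6 A.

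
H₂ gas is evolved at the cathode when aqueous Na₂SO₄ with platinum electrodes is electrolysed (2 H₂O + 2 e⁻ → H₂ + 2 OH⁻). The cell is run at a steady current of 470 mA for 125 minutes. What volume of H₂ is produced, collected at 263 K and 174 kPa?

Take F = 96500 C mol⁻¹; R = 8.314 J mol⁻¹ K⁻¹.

Q = I·t = 0.4700 A × 7500.0 s = 3525 C.
n(e⁻) = Q/F = 3525 / 96500 = 0.03653 mol.
2 electrons are transferred per H₂ molecule, so n(H₂) = 0.03653 / 2 = 0.01826 mol.
V = nRT/P = (0.01826 × 8.314 × 263) / (174 × 10³ Pa) = 2.30 × 10⁻⁴ m³ = 0.230 L.

0.230 L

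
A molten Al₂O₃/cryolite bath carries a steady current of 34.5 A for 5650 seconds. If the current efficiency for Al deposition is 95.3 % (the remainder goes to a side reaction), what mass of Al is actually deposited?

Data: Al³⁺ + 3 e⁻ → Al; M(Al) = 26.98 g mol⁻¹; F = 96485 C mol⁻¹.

17.3 g

Q = I·t = 34.50 × 5650.0 = 194900 C.
n(e⁻) = 194900/96485 = 2.020 mol; theoretically n(Al) = 2.020/3 = 0.6734 mol, m_theo = 18.17 g.
At 95.3 % efficiency, m_actual = 0.953 × 18.17 = 17.3 g.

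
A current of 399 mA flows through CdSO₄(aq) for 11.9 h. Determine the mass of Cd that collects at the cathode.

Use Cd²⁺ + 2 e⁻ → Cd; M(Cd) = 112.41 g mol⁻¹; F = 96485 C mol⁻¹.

9.96 g

Q = I·t = 0.3990 A × 42840 s = 17090 C.
n(e⁻) = Q/F = 17090 / 96485 = 0.1772 mol.
Cd²⁺ + 2 e⁻ → Cd, so n(Cd) = n(e⁻)/2 = 0.08858 mol.
m = n·M = 0.08858 × 112.41 = 9.96 g.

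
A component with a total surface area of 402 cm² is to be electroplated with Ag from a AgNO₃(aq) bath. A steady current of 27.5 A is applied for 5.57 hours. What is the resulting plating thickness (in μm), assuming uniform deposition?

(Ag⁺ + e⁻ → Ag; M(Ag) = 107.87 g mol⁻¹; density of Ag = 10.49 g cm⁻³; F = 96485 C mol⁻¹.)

Q = I·t = 27.50 × 20052 = 551400 C; n(e⁻) = 5.715 mol.
n(Ag) = n(e⁻)/1 = 5.715 mol, so m = 5.715 × 107.87 = 616.5 g.
Volume = m/ρ = 616.5 / 10.49 = 58.77 cm³.
Thickness = V/A = 58.77 / 402 = 0.146 cm = 1460 μm.

1460 μm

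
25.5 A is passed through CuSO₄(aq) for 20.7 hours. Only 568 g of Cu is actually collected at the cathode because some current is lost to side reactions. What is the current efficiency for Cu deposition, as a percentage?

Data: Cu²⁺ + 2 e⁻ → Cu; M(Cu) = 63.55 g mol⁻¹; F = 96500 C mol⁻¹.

Q = I·t = 25.50 × 74520 = 1900000 C; n(e⁻) = 1900000/96500 = 19.69 mol.
Theoretical n(Cu) = n(e⁻)/2 = 9.846 mol, i.e. m_theo = 9.846 × 63.55 = 625.7 g.
Efficiency = m_actual / m_theo = 568 / 625.7 = 90.8 %.

90.8 %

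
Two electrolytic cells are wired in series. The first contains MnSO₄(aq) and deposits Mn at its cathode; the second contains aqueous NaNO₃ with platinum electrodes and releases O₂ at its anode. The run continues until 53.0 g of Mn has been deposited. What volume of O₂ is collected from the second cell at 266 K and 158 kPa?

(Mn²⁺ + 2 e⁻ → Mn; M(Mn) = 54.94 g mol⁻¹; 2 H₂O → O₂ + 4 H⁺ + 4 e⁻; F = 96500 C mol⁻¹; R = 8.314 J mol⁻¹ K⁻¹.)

n(Mn) = 53.0 / 54.94 = 0.9647 mol, so n(e⁻) = 2 × 0.9647 = 1.929 mol.
The cells are in series, so the same 1.929 mol of electrons passes through the second cell.
2 H₂O → O₂ + 4 H⁺ + 4 e⁻ — 4 mol e⁻ per mol O₂, so n(O₂) = 1.929/4 = 0.4823 mol.
V = nRT/P = (0.4823 × 8.314 × 266) / (158 × 10³) = 0.00675 m³ = 6.75 L.

6.75 L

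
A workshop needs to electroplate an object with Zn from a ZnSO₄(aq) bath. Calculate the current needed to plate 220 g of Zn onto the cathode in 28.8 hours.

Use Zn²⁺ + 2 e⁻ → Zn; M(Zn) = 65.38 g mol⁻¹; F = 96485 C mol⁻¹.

6.26 A

n(Zn) = 220 / 65.38 = 3.365 mol.
n(e⁻) = 2 × 3.365 = 6.730 mol.
Q = n(e⁻)·F = 6.730 × 96485 = 649300 C.
I = Q/t = 649300 / 103680 s = 6.26 A.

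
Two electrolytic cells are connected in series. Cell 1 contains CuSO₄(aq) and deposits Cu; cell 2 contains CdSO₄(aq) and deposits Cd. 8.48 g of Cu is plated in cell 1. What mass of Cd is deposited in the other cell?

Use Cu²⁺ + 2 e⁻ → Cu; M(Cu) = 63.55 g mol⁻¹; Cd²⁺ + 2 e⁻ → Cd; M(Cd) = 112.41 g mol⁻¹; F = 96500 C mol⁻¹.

n(Cu) = 8.48 / 63.55 = 0.1334 mol.
Since Cu²⁺ + 2 e⁻ → Cu, n(e⁻) passed = 2 × 0.1334 = 0.2669 mol.
Cells in series carry the same charge, so the same 0.2669 mol of electrons passes through cell 2.
Cd²⁺ + 2 e⁻ → Cd, so n(Cd) = 0.2669 / 2 = 0.1334 mol.
m(Cd) = 0.1334 × 112.41 = 15.0 g.

15.0 g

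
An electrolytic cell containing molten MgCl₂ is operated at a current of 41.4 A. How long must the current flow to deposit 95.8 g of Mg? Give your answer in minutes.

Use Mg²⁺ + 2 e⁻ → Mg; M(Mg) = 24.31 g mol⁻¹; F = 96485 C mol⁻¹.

n(Mg) = m/M = 95.8 / 24.31 = 3.941 mol.
Each Mg atom requires 2 electrons, so n(e⁻) = 2 × 3.941 = 7.882 mol.
Q = n(e⁻)·F = 7.882 × 96485 = 760400 C.
t = Q/I = 760400 / 41.40 A = 18370 s = 306 min.

306 min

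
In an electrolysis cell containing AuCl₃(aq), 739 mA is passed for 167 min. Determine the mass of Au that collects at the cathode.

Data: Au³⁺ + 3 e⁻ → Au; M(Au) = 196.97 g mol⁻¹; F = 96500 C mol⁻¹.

5.04 g

Q = I·t = 0.7390 A × 10020 s = 7405 C.
n(e⁻) = Q/F = 7405 / 96500 = 0.07673 mol.
Au³⁺ + 3 e⁻ → Au, so n(Au) = n(e⁻)/3 = 0.02558 mol.
m = n·M = 0.02558 × 196.97 = 5.04 g.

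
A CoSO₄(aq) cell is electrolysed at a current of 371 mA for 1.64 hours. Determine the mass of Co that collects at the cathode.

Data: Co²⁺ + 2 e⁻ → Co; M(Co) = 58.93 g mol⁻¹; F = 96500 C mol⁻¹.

0.669 g

Q = I·t = 0.3710 A × 5904.0 s = 2190 C.
n(e⁻) = Q/F = 2190 / 96500 = 0.02270 mol.
Co²⁺ + 2 e⁻ → Co, so n(Co) = n(e⁻)/2 = 0.01135 mol.
m = n·M = 0.01135 × 58.93 = 0.669 g.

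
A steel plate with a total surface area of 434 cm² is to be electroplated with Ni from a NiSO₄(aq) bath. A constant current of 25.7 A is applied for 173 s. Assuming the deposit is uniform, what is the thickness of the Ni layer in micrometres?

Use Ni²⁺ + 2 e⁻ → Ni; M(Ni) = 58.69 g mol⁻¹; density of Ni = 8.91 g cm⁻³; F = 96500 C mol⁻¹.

3.50 μm

Q = I·t = 25.70 × 173.00 = 4446 C; n(e⁻) = 0.04607 mol.
n(Ni) = n(e⁻)/2 = 0.02304 mol, so m = 0.02304 × 58.69 = 1.352 g.
Volume = m/ρ = 1.352 / 8.91 = 0.1517 cm³.
Thickness = V/A = 0.1517 / 434 = 3.50 × 10⁻⁴ cm = 3.50 μm.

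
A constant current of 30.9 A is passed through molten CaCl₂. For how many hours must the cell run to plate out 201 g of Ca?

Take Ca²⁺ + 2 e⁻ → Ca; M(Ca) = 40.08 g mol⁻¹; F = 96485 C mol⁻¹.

n(Ca) = m/M = 201 / 40.08 = 5.015 mol.
Each Ca atom requires 2 electrons, so n(e⁻) = 2 × 5.015 = 10.03 mol.
Q = n(e⁻)·F = 10.03 × 96485 = 967700 C.
t = Q/I = 967700 / 30.90 A = 31320 s = 8.70 h.

8.70 h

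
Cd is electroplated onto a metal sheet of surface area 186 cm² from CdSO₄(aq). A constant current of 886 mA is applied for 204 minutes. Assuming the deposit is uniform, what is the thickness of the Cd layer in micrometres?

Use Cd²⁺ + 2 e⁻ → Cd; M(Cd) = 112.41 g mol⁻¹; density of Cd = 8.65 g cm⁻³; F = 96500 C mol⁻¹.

Q = I·t = 0.8860 × 12240 = 10840 C; n(e⁻) = 0.1124 mol.
n(Cd) = n(e⁻)/2 = 0.05619 mol, so m = 0.05619 × 112.41 = 6.316 g.
Volume = m/ρ = 6.316 / 8.65 = 0.7302 cm³.
Thickness = V/A = 0.7302 / 186 = 0.00393 cm = 39.3 μm.

39.3 μm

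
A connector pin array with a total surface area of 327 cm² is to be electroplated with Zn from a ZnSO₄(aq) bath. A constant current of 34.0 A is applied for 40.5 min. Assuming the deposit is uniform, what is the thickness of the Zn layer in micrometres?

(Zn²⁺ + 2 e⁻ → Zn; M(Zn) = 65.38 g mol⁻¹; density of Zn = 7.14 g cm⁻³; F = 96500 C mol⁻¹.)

Q = I·t = 34.00 × 2430.0 = 82620 C; n(e⁻) = 0.8562 mol.
n(Zn) = n(e⁻)/2 = 0.4281 mol, so m = 0.4281 × 65.38 = 27.99 g.
Volume = m/ρ = 27.99 / 7.14 = 3.920 cm³.
Thickness = V/A = 3.920 / 327 = 0.0120 cm = 120 μm.

120 μm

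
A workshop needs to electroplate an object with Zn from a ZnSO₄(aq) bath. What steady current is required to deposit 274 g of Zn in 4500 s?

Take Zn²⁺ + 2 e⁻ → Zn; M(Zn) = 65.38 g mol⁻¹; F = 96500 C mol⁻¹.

180 A

n(Zn) = 274 / 65.38 = 4.191 mol.
n(e⁻) = 2 × 4.191 = 8.382 mol.
Q = n(e⁻)·F = 8.382 × 96500 = 808800 C.
I = Q/t = 808800 / 4500.0 s = 180 A.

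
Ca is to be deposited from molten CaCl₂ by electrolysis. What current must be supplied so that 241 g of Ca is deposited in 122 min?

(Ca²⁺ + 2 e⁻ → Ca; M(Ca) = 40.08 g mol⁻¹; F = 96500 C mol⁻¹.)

n(Ca) = 241 / 40.08 = 6.013 mol.
n(e⁻) = 2 × 6.013 = 12.03 mol.
Q = n(e⁻)·F = 12.03 × 96500 = 1161000 C.
I = Q/t = 1161000 / 7320.0 s = 159 A.

159 A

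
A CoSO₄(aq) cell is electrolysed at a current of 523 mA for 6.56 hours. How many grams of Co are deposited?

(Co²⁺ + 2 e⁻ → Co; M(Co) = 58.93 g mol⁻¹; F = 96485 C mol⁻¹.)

Q = I·t = 0.5230 A × 23616 s = 12350 C.
n(e⁻) = Q/F = 12350 / 96485 = 0.1280 mol.
Co²⁺ + 2 e⁻ → Co, so n(Co) = n(e⁻)/2 = 0.06401 mol.
m = n·M = 0.06401 × 58.93 = 3.77 g.

3.77 g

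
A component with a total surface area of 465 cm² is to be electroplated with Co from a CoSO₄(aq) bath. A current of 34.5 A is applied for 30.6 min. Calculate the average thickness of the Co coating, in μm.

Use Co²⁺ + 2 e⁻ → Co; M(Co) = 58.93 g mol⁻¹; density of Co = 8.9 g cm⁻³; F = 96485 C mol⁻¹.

46.7 μm

Q = I·t = 34.50 × 1836.0 = 63340 C; n(e⁻) = 0.6565 mol.
n(Co) = n(e⁻)/2 = 0.3282 mol, so m = 0.3282 × 58.93 = 19.34 g.
Volume = m/ρ = 19.34 / 8.9 = 2.173 cm³.
Thickness = V/A = 2.173 / 465 = 0.00467 cm = 46.7 μm.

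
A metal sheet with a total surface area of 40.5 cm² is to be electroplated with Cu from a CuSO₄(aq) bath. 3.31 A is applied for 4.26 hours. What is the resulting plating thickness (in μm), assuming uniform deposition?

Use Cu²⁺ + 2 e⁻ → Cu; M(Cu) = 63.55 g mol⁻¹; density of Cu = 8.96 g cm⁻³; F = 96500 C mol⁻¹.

Q = I·t = 3.310 × 15336 = 50760 C; n(e⁻) = 0.5260 mol.
n(Cu) = n(e⁻)/2 = 0.2630 mol, so m = 0.2630 × 63.55 = 16.71 g.
Volume = m/ρ = 16.71 / 8.96 = 1.865 cm³.
Thickness = V/A = 1.865 / 40.5 = 0.0461 cm = 461 μm.

461 μm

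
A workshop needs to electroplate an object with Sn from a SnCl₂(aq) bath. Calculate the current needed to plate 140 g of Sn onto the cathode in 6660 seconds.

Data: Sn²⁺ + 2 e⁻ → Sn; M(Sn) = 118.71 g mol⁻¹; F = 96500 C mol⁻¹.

n(Sn) = 140 / 118.71 = 1.179 mol.
n(e⁻) = 2 × 1.179 = 2.359 mol.
Q = n(e⁻)·F = 2.359 × 96500 = 227600 C.
I = Q/t = 227600 / 6660.0 s = 34.2 A.

34.2 A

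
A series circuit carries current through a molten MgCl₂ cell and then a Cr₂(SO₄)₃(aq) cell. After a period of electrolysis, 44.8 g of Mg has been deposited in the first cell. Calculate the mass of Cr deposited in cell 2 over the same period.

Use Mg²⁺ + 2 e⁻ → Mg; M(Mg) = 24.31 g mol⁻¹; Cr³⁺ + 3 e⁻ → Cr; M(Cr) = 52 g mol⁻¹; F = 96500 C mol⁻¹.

n(Mg) = 44.8 / 24.31 = 1.843 mol.
Since Mg²⁺ + 2 e⁻ → Mg, n(e⁻) passed = 2 × 1.843 = 3.686 mol.
Cells in series carry the same charge, so the same 3.686 mol of electrons passes through cell 2.
Cr³⁺ + 3 e⁻ → Cr, so n(Cr) = 3.686 / 3 = 1.229 mol.
m(Cr) = 1.229 × 52 = 63.9 g.

63.9 g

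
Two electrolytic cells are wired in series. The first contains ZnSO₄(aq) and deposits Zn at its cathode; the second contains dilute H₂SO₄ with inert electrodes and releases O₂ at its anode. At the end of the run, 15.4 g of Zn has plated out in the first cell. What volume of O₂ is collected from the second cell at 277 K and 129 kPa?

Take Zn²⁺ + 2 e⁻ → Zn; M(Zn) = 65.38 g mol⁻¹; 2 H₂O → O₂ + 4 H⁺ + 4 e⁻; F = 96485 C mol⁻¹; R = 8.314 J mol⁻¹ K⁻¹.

n(Zn) = 15.4 / 65.38 = 0.2355 mol, so n(e⁻) = 2 × 0.2355 = 0.4711 mol.
The cells are in series, so the same 0.4711 mol of electrons passes through the second cell.
2 H₂O → O₂ + 4 H⁺ + 4 e⁻ — 4 mol e⁻ per mol O₂, so n(O₂) = 0.4711/4 = 0.1178 mol.
V = nRT/P = (0.1178 × 8.314 × 277) / (129 × 10³) = 0.00210 m³ = 2.10 L.

2.10 L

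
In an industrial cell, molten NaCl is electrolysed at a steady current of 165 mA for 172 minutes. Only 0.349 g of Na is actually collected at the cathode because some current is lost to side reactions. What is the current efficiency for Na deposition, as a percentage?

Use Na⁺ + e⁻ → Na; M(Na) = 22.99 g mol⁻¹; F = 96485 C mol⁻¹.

Q = I·t = 0.1650 × 10320 = 1703 C; n(e⁻) = 1703/96485 = 0.01765 mol.
Theoretical n(Na) = n(e⁻)/1 = 0.01765 mol, i.e. m_theo = 0.01765 × 22.99 = 0.4057 g.
Efficiency = m_actual / m_theo = 0.349 / 0.4057 = 86.0 %.

86.0 %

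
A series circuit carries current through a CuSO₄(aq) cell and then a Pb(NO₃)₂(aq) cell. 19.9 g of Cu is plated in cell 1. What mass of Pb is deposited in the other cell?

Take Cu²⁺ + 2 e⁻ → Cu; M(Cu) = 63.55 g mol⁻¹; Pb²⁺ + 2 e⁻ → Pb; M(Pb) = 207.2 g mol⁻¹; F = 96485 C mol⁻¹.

64.9 g

n(Cu) = 19.9 / 63.55 = 0.3131 mol.
Since Cu²⁺ + 2 e⁻ → Cu, n(e⁻) passed = 2 × 0.3131 = 0.6263 mol.
Cells in series carry the same charge, so the same 0.6263 mol of electrons passes through cell 2.
Pb²⁺ + 2 e⁻ → Pb, so n(Pb) = 0.6263 / 2 = 0.3131 mol.
m(Pb) = 0.3131 × 207.2 = 64.9 g.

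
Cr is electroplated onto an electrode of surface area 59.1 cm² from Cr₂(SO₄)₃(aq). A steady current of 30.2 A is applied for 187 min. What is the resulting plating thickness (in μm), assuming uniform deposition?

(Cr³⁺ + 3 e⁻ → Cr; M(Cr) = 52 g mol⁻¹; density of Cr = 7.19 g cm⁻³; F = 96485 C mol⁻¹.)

1430 μm

Q = I·t = 30.20 × 11220 = 338800 C; n(e⁻) = 3.512 mol.
n(Cr) = n(e⁻)/3 = 1.171 mol, so m = 1.171 × 52 = 60.87 g.
Volume = m/ρ = 60.87 / 7.19 = 8.466 cm³.
Thickness = V/A = 8.466 / 59.1 = 0.143 cm = 1430 μm.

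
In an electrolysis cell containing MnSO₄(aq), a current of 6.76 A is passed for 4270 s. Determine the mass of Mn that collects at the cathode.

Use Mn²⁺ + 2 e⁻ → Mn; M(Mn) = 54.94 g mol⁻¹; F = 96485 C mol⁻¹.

Q = I·t = 6.760 A × 4270.0 s = 28870 C.
n(e⁻) = Q/F = 28870 / 96485 = 0.2992 mol.
Mn²⁺ + 2 e⁻ → Mn, so n(Mn) = n(e⁻)/2 = 0.1496 mol.
m = n·M = 0.1496 × 54.94 = 8.22 g.

8.22 g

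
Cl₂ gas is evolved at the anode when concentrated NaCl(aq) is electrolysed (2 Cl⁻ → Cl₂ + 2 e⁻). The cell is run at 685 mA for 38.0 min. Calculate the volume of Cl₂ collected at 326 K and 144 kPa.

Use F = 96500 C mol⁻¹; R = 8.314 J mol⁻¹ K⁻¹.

0.152 L

Q = I·t = 0.6850 A × 2280.0 s = 1562 C.
n(e⁻) = Q/F = 1562 / 96500 = 0.01618 mol.
2 electrons are transferred per Cl₂ molecule, so n(Cl₂) = 0.01618 / 2 = 0.008092 mol.
V = nRT/P = (0.008092 × 8.314 × 326) / (144 × 10³ Pa) = 1.52 × 10⁻⁴ m³ = 0.152 L.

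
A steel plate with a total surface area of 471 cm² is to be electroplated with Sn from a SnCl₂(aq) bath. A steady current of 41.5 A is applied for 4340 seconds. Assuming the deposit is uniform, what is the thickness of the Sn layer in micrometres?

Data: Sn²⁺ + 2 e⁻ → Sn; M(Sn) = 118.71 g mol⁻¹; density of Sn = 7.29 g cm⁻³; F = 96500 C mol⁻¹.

Q = I·t = 41.50 × 4340.0 = 180100 C; n(e⁻) = 1.866 mol.
n(Sn) = n(e⁻)/2 = 0.9332 mol, so m = 0.9332 × 118.71 = 110.8 g.
Volume = m/ρ = 110.8 / 7.29 = 15.20 cm³.
Thickness = V/A = 15.20 / 471 = 0.0323 cm = 323 μm.

323 μm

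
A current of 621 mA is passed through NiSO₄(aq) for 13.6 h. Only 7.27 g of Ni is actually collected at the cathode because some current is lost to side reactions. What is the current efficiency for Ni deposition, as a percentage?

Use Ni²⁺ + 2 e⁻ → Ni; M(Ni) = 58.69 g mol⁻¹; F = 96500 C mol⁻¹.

78.6 %

Q = I·t = 0.6210 × 48960 = 30400 C; n(e⁻) = 30400/96500 = 0.3151 mol.
Theoretical n(Ni) = n(e⁻)/2 = 0.1575 mol, i.e. m_theo = 0.1575 × 58.69 = 9.246 g.
Efficiency = m_actual / m_theo = 7.27 / 9.246 = 78.6 %.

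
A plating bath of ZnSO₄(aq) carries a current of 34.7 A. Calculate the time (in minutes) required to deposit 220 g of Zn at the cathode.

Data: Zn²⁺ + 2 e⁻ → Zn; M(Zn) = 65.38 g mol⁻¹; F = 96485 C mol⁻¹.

n(Zn) = m/M = 220 / 65.38 = 3.365 mol.
Each Zn atom requires 2 electrons, so n(e⁻) = 2 × 3.365 = 6.730 mol.
Q = n(e⁻)·F = 6.730 × 96485 = 649300 C.
t = Q/I = 649300 / 34.70 A = 18710 s = 312 min.

312 min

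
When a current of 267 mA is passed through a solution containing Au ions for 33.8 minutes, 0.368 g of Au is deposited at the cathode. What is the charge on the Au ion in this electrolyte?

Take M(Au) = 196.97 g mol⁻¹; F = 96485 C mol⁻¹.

Q = I·t = 0.2670 A × 2028.0 s = 541.5 C, so n(e⁻) = 541.5/96485 = 0.005612 mol.
n(Au) deposited = 0.368 / 196.97 = 0.001868 mol.
Electrons per atom = n(e⁻)/n(Au) = 0.005612 / 0.001868 = 3.00 ≈ 3, so the ion is Au³⁺.

+3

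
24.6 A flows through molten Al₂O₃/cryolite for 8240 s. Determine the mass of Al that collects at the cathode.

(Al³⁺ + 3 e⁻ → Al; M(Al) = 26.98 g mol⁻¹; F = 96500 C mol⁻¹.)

18.9 g

Q = I·t = 24.60 A × 8240.0 s = 202700 C.
n(e⁻) = Q/F = 202700 / 96500 = 2.101 mol.
Al³⁺ + 3 e⁻ → Al, so n(Al) = n(e⁻)/3 = 0.7002 mol.
m = n·M = 0.7002 × 26.98 = 18.9 g.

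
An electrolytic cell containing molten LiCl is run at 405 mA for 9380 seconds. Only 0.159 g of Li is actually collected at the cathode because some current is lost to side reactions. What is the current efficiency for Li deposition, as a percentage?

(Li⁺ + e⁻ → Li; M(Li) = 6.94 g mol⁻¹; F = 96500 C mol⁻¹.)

58.2 %

Q = I·t = 0.4050 × 9380.0 = 3799 C; n(e⁻) = 3799/96500 = 0.03937 mol.
Theoretical n(Li) = n(e⁻)/1 = 0.03937 mol, i.e. m_theo = 0.03937 × 6.94 = 0.2732 g.
Efficiency = m_actual / m_theo = 0.159 / 0.2732 = 58.2 %.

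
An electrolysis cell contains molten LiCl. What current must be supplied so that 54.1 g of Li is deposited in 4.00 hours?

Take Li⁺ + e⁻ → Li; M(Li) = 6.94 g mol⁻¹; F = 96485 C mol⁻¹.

52.2 A

n(Li) = 54.1 / 6.94 = 7.795 mol.
n(e⁻) = 1 × 7.795 = 7.795 mol.
Q = n(e⁻)·F = 7.795 × 96485 = 752100 C.
I = Q/t = 752100 / 14400 s = 52.2 A.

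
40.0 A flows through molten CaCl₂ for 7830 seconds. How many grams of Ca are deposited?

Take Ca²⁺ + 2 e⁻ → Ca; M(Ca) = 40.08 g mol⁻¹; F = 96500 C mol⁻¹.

65.0 g

Q = I·t = 40.00 A × 7830.0 s = 313200 C.
n(e⁻) = Q/F = 313200 / 96500 = 3.246 mol.
Ca²⁺ + 2 e⁻ → Ca, so n(Ca) = n(e⁻)/2 = 1.623 mol.
m = n·M = 1.623 × 40.08 = 65.0 g.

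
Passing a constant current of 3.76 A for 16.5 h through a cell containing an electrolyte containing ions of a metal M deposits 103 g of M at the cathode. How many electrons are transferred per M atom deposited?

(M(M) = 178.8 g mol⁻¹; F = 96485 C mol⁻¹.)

4

Q = I·t = 3.760 A × 59400 s = 223300 C, so n(e⁻) = 223300/96485 = 2.315 mol.
n(M) deposited = 103 / 178.8 = 0.5761 mol.
Electrons per atom = n(e⁻)/n(M) = 2.315 / 0.5761 = 4.02 ≈ 4, so the ion is M⁴⁺.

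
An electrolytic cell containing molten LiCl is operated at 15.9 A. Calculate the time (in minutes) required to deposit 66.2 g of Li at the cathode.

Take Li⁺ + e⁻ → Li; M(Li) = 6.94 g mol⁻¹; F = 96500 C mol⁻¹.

965 min

n(Li) = m/M = 66.2 / 6.94 = 9.539 mol.
Each Li atom requires 1 electron, so n(e⁻) = 1 × 9.539 = 9.539 mol.
Q = n(e⁻)·F = 9.539 × 96500 = 920500 C.
t = Q/I = 920500 / 15.90 A = 57890 s = 965 min.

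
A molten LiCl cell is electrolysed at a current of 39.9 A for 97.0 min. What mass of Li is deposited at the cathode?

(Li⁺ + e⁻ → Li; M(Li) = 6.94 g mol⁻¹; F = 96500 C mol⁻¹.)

16.7 g

Q = I·t = 39.90 A × 5820.0 s = 232200 C.
n(e⁻) = Q/F = 232200 / 96500 = 2.406 mol.
Li⁺ + e⁻ → Li, so n(Li) = n(e⁻)/1 = 2.406 mol.
m = n·M = 2.406 × 6.94 = 16.7 g.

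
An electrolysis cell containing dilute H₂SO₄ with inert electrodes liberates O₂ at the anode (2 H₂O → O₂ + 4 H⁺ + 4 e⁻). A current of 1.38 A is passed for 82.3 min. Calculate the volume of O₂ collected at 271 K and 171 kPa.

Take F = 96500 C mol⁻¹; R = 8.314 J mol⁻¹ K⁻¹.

Q = I·t = 1.380 A × 4938.0 s = 6814 C.
n(e⁻) = Q/F = 6814 / 96500 = 0.07062 mol.
4 electrons are transferred per O₂ molecule, so n(O₂) = 0.07062 / 4 = 0.01765 mol.
V = nRT/P = (0.01765 × 8.314 × 271) / (171 × 10³ Pa) = 2.33 × 10⁻⁴ m³ = 0.233 L.

0.233 L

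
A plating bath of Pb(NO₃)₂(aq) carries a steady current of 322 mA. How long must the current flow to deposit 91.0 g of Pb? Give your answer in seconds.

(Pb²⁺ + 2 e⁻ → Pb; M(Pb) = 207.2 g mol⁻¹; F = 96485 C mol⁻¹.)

2.63 × 10⁵ s

n(Pb) = m/M = 91.0 / 207.2 = 0.4392 mol.
Each Pb atom requires 2 electrons, so n(e⁻) = 2 × 0.4392 = 0.8784 mol.
Q = n(e⁻)·F = 0.8784 × 96485 = 84750 C.
t = Q/I = 84750 / 0.3220 A = 263200 s.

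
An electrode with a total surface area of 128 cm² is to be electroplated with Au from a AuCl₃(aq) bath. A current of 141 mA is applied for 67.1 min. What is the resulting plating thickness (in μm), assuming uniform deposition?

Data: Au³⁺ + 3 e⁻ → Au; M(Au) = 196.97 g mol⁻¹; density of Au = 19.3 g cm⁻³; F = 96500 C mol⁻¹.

1.56 μm

Q = I·t = 0.1410 × 4026.0 = 567.7 C; n(e⁻) = 0.005883 mol.
n(Au) = n(e⁻)/3 = 0.001961 mol, so m = 0.001961 × 196.97 = 0.3862 g.
Volume = m/ρ = 0.3862 / 19.3 = 0.02001 cm³.
Thickness = V/A = 0.02001 / 128 = 1.56 × 10⁻⁴ cm = 1.56 μm.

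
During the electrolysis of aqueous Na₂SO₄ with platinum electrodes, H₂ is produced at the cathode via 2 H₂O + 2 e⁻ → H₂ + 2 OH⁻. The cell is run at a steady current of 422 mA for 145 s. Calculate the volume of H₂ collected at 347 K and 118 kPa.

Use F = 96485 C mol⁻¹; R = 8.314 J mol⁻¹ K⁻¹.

0.00775 L

Q = I·t = 0.4220 A × 145.00 s = 61.19 C.
n(e⁻) = Q/F = 61.19 / 96485 = 0.0006342 mol.
2 electrons are transferred per H₂ molecule, so n(H₂) = 0.0006342 / 2 = 0.0003171 mol.
V = nRT/P = (0.0003171 × 8.314 × 347) / (118 × 10³ Pa) = 7.75 × 10⁻⁶ m³ = 0.00775 L.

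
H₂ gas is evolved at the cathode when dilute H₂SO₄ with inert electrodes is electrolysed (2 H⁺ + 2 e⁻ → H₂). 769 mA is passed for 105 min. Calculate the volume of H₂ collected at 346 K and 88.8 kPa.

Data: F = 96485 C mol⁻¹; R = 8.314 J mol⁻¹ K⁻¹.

Q = I·t = 0.7690 A × 6300.0 s = 4845 C.
n(e⁻) = Q/F = 4845 / 96485 = 0.05021 mol.
2 electrons are transferred per H₂ molecule, so n(H₂) = 0.05021 / 2 = 0.02511 mol.
V = nRT/P = (0.02511 × 8.314 × 346) / (88.8 × 10³ Pa) = 8.13 × 10⁻⁴ m³ = 0.813 L.

0.813 L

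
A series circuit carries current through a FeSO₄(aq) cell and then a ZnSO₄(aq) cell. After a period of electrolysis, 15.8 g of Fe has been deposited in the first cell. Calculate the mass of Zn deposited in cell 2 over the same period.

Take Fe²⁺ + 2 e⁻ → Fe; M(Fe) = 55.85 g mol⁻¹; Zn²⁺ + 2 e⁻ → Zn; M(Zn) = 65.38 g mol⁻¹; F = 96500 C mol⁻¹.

n(Fe) = 15.8 / 55.85 = 0.2829 mol.
Since Fe²⁺ + 2 e⁻ → Fe, n(e⁻) passed = 2 × 0.2829 = 0.5658 mol.
Cells in series carry the same charge, so the same 0.5658 mol of electrons passes through cell 2.
Zn²⁺ + 2 e⁻ → Zn, so n(Zn) = 0.5658 / 2 = 0.2829 mol.
m(Zn) = 0.2829 × 65.38 = 18.5 g.

18.5 g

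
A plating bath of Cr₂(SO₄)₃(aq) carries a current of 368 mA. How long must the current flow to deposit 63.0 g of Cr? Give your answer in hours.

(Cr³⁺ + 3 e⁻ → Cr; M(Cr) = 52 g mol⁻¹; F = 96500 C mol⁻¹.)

n(Cr) = m/M = 63.0 / 52 = 1.212 mol.
Each Cr atom requires 3 electrons, so n(e⁻) = 3 × 1.212 = 3.635 mol.
Q = n(e⁻)·F = 3.635 × 96500 = 350700 C.
t = Q/I = 350700 / 0.3680 A = 953100 s = 265 h.

265 h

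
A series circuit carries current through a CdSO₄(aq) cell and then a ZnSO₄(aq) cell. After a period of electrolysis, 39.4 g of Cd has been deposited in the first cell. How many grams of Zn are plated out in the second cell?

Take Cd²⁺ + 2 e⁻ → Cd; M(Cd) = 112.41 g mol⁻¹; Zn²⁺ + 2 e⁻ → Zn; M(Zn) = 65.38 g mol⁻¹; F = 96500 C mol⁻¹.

22.9 g

n(Cd) = 39.4 / 112.41 = 0.3505 mol.
Since Cd²⁺ + 2 e⁻ → Cd, n(e⁻) passed = 2 × 0.3505 = 0.7010 mol.
Cells in series carry the same charge, so the same 0.7010 mol of electrons passes through cell 2.
Zn²⁺ + 2 e⁻ → Zn, so n(Zn) = 0.7010 / 2 = 0.3505 mol.
m(Zn) = 0.3505 × 65.38 = 22.9 g.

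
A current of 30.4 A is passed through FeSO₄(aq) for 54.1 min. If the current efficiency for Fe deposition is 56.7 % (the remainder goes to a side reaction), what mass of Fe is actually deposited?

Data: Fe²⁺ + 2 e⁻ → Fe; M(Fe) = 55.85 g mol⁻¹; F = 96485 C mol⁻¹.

Q = I·t = 30.40 × 3246.0 = 98680 C.
n(e⁻) = 98680/96485 = 1.023 mol; theoretically n(Fe) = 1.023/2 = 0.5114 mol, m_theo = 28.56 g.
At 56.7 % efficiency, m_actual = 0.567 × 28.56 = 16.2 g.

16.2 g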